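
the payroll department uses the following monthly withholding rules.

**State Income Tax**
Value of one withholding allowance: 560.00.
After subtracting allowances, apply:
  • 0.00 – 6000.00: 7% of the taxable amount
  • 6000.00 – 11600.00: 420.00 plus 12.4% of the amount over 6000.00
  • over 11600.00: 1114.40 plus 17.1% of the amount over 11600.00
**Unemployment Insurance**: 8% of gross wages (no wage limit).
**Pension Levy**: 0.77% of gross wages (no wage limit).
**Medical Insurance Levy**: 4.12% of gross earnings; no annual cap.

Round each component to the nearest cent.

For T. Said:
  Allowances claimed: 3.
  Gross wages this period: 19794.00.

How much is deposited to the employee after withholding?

State Income Tax: taxable = 19794.00 − 3×560.00 = 18114.00
  1114.40 + 17.1% × (18114.00 − 11600.00) = 1114.40 + 17.1% × 6514.00 = 2228.29
Unemployment Insurance: 8% × 19794.00 = 1583.52
Pension Levy: 0.77% × 19794.00 = 152.41
Medical Insurance Levy: 4.12% × 19794.00 = 815.51
Total withheld: 2228.29 + 1583.52 + 152.41 + 815.51 = 4779.73
Net pay: 19794.00 − 4779.73 = 15014.27

15014.27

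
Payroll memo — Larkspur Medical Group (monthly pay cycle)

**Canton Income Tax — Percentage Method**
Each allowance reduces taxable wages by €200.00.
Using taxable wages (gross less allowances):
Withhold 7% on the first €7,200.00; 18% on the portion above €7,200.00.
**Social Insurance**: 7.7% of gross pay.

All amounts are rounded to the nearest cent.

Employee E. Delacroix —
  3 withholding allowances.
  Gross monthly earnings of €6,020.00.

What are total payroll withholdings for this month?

€842.94

Canton Income Tax: taxable = €6,020.00 − 3×€200.00 = €5,420.00
  7% × €5,420.00 = €379.40
Social Insurance: 7.7% × €6,020.00 = €463.54
Total: €379.40 + €463.54 = €842.94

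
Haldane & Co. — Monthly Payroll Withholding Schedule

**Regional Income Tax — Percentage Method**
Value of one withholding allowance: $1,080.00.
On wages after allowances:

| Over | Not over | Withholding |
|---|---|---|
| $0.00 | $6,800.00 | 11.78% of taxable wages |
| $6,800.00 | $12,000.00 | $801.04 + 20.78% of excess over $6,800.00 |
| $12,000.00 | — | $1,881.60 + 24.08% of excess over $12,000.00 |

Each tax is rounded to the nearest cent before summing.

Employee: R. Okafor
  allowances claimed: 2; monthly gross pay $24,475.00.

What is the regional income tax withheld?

Regional Income Tax: taxable = $24,475.00 − 2×$1,080.00 = $22,315.00
  $1,881.60 + 24.08% × ($22,315.00 − $12,000.00) = $1,881.60 + 24.08% × $10,315.00 = $4,365.45

$4,365.45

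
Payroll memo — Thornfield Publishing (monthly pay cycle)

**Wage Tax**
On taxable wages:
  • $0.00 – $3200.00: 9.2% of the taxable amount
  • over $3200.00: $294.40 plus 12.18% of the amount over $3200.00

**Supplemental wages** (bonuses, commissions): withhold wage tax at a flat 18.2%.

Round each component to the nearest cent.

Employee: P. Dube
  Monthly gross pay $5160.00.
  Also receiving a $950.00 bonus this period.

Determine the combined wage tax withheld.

$706.03

Wage Tax: taxable = $5160.00
  $294.40 + 12.18% × ($5160.00 − $3200.00) = $294.40 + 12.18% × $1960.00 = $533.13
Supplemental (18.2% flat on bonus): 18.2% × $950.00 = $172.90
Total wage tax: $533.13 + $172.90 = $706.03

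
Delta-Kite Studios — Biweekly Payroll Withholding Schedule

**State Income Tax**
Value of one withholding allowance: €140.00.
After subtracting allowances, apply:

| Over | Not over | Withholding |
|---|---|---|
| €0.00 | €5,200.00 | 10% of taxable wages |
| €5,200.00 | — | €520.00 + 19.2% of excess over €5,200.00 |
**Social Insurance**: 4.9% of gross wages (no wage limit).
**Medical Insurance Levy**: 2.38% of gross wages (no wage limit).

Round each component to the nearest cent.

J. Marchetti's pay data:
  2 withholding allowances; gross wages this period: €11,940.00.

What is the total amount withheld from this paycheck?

State Income Tax: taxable = €11,940.00 − 2×€140.00 = €11,660.00
  €520.00 + 19.2% × (€11,660.00 − €5,200.00) = €520.00 + 19.2% × €6,460.00 = €1,760.32
Social Insurance: 4.9% × €11,940.00 = €585.06
Medical Insurance Levy: 2.38% × €11,940.00 = €284.17
Total: €1,760.32 + €585.06 + €284.17 = €2,629.55

€2,629.55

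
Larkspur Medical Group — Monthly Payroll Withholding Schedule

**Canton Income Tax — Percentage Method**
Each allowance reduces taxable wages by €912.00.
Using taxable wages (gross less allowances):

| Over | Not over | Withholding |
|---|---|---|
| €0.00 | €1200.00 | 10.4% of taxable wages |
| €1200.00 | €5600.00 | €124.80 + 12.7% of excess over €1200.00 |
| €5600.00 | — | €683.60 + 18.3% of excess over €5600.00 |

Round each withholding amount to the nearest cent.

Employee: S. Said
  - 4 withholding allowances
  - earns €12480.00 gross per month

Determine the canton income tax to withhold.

€1275.06

Canton Income Tax: taxable = €12480.00 − 4×€912.00 = €8832.00
  €683.60 + 18.3% × (€8832.00 − €5600.00) = €683.60 + 18.3% × €3232.00 = €1275.06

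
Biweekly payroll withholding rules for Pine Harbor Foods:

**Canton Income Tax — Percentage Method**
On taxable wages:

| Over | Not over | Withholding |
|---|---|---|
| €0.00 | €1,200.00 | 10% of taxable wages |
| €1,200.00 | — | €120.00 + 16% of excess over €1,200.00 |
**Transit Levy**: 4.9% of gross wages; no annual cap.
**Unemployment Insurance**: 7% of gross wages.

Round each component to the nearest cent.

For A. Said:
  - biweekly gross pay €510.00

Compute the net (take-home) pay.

Canton Income Tax: taxable = €510.00
  10% × €510.00 = €51.00
Transit Levy: 4.9% × €510.00 = €24.99
Unemployment Insurance: 7% × €510.00 = €35.70
Total withheld: €51.00 + €24.99 + €35.70 = €111.69
Net pay: €510.00 − €111.69 = €398.31

€398.31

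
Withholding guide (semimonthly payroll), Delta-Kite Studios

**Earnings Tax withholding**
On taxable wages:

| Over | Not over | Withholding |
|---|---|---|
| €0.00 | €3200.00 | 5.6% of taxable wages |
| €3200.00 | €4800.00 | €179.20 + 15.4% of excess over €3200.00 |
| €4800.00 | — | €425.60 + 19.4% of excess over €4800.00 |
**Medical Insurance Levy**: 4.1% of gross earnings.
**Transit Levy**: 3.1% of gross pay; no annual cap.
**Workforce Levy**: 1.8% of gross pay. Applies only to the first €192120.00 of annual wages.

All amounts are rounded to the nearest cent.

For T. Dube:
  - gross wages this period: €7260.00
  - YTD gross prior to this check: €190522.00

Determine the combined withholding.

Earnings Tax: taxable = €7260.00
  €425.60 + 19.4% × (€7260.00 − €4800.00) = €425.60 + 19.4% × €2460.00 = €902.84
Medical Insurance Levy: 4.1% × €7260.00 = €297.66
Transit Levy: 3.1% × €7260.00 = €225.06
Workforce Levy: cap €192120.00 − YTD €190522.00 = €1598.00 subject; 1.8% × €1598.00 = €28.76
Total: €902.84 + €297.66 + €225.06 + €28.76 = €1454.32

€1454.32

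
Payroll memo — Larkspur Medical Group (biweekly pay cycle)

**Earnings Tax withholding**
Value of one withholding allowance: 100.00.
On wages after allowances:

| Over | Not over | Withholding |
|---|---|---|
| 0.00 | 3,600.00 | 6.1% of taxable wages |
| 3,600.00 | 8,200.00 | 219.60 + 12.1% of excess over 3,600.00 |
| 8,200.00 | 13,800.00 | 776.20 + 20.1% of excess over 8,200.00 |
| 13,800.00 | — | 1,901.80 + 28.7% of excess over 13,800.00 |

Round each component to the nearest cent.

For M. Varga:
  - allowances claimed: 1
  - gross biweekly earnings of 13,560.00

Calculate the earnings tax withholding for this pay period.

1,833.46

Earnings Tax: taxable = 13,560.00 − 1×100.00 = 13,460.00
  776.20 + 20.1% × (13,460.00 − 8,200.00) = 776.20 + 20.1% × 5,260.00 = 1,833.46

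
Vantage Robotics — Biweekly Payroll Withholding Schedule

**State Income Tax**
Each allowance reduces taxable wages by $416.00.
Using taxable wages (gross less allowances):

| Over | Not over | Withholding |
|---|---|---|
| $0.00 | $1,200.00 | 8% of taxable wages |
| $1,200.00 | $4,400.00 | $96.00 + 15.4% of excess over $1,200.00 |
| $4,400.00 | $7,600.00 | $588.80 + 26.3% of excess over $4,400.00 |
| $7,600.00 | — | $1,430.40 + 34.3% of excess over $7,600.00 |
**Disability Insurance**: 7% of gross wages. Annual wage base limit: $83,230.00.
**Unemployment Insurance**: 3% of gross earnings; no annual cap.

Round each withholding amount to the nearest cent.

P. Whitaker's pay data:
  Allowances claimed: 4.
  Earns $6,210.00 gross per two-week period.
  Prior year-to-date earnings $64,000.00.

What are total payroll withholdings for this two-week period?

State Income Tax: taxable = $6,210.00 − 4×$416.00 = $4,546.00
  $588.80 + 26.3% × ($4,546.00 − $4,400.00) = $588.80 + 26.3% × $146.00 = $627.20
Disability Insurance: 7% × $6,210.00 = $434.70
Unemployment Insurance: 3% × $6,210.00 = $186.30
Total: $627.20 + $434.70 + $186.30 = $1,248.20

$1,248.20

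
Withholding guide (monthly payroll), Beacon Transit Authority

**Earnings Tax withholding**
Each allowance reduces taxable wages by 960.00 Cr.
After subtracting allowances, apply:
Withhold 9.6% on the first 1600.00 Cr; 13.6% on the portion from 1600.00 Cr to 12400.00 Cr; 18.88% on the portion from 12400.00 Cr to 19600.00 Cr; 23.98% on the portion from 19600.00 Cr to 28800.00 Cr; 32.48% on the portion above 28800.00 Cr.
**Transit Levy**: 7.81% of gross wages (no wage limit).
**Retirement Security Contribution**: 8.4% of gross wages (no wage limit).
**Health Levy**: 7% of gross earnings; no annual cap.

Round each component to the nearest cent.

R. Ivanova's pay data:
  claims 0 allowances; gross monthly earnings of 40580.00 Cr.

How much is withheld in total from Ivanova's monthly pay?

18432.68 Cr

Earnings Tax: taxable = 40580.00 Cr
  5187.92 Cr + 32.48% × (40580.00 Cr − 28800.00 Cr) = 5187.92 Cr + 32.48% × 11780.00 Cr = 9014.06 Cr
Transit Levy: 7.81% × 40580.00 Cr = 3169.30 Cr
Retirement Security Contribution: 8.4% × 40580.00 Cr = 3408.72 Cr
Health Levy: 7% × 40580.00 Cr = 2840.60 Cr
Total: 9014.06 Cr + 3169.30 Cr + 3408.72 Cr + 2840.60 Cr = 18432.68 Cr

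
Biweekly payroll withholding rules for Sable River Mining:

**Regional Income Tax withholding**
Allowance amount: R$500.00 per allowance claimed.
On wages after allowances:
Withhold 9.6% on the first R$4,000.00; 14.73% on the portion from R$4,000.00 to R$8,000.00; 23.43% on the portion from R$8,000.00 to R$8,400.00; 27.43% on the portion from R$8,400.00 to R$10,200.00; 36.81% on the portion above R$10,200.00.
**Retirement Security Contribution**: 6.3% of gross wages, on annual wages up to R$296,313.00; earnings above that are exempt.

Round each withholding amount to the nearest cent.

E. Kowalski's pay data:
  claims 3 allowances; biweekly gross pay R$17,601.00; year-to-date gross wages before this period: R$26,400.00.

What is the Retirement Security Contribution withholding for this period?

Retirement Security Contribution: 6.3% × R$17,601.00 = R$1,108.86

R$1,108.86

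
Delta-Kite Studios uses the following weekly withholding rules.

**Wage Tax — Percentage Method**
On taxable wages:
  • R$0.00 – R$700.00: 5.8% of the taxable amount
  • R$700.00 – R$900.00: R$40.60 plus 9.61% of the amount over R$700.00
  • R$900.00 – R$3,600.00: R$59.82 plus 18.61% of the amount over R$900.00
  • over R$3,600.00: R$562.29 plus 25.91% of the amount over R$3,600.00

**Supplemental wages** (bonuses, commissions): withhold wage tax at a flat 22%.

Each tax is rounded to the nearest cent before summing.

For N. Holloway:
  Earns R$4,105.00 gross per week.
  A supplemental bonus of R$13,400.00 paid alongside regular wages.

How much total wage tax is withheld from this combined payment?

Wage Tax: taxable = R$4,105.00
  R$562.29 + 25.91% × (R$4,105.00 − R$3,600.00) = R$562.29 + 25.91% × R$505.00 = R$693.14
Supplemental (22% flat on bonus): 22% × R$13,400.00 = R$2,948.00
Total wage tax: R$693.14 + R$2,948.00 = R$3,641.14

R$3,641.14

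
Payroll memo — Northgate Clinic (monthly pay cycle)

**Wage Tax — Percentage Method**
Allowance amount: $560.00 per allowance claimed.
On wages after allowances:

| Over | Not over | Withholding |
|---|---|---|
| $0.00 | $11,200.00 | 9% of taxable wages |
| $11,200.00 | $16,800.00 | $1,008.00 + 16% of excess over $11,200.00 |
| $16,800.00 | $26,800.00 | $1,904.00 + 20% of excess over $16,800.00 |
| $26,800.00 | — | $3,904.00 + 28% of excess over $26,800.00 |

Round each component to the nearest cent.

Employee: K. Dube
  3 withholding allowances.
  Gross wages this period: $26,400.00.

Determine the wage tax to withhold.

$3,488.00

Wage Tax: taxable = $26,400.00 − 3×$560.00 = $24,720.00
  $1,904.00 + 20% × ($24,720.00 − $16,800.00) = $1,904.00 + 20% × $7,920.00 = $3,488.00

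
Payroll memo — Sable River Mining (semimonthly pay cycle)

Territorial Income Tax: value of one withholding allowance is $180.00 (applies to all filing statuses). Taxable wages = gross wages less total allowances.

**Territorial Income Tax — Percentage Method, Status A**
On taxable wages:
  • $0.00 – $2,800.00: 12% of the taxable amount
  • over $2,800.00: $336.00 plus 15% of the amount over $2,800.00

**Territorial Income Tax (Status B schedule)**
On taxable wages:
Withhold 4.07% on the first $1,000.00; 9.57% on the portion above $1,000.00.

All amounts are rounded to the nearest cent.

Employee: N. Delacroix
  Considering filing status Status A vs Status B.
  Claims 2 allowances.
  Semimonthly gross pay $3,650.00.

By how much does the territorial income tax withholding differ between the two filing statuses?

$149.65

Territorial Income Tax (Status A): taxable = $3,650.00 − 2×$180.00 = $3,290.00
  $336.00 + 15% × ($3,290.00 − $2,800.00) = $336.00 + 15% × $490.00 = $409.50
Territorial Income Tax (Status B): taxable = $3,650.00 − 2×$180.00 = $3,290.00
  $40.70 + 9.57% × ($3,290.00 − $1,000.00) = $40.70 + 9.57% × $2,290.00 = $259.85
Difference: |$409.50 − $259.85| = $149.65 (higher under Status A)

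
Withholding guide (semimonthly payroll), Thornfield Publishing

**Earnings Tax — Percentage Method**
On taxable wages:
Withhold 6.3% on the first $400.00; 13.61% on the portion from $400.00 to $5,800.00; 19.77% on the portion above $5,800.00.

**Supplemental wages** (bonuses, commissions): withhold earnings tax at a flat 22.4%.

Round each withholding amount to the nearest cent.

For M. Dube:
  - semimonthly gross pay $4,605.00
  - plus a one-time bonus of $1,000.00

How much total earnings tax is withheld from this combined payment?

$821.50

Earnings Tax: taxable = $4,605.00
  $25.20 + 13.61% × ($4,605.00 − $400.00) = $25.20 + 13.61% × $4,205.00 = $597.50
Supplemental (22.4% flat on bonus): 22.4% × $1,000.00 = $224.00
Total earnings tax: $597.50 + $224.00 = $821.50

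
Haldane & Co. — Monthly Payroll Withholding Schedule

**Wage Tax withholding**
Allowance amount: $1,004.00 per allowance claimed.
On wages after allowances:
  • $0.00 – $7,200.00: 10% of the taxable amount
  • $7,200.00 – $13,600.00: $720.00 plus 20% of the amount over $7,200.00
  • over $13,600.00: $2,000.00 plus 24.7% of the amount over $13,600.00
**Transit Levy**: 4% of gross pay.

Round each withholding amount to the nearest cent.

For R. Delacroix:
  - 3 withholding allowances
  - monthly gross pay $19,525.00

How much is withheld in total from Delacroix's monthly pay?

$3,500.51

Wage Tax: taxable = $19,525.00 − 3×$1,004.00 = $16,513.00
  $2,000.00 + 24.7% × ($16,513.00 − $13,600.00) = $2,000.00 + 24.7% × $2,913.00 = $2,719.51
Transit Levy: 4% × $19,525.00 = $781.00
Total: $2,719.51 + $781.00 = $3,500.51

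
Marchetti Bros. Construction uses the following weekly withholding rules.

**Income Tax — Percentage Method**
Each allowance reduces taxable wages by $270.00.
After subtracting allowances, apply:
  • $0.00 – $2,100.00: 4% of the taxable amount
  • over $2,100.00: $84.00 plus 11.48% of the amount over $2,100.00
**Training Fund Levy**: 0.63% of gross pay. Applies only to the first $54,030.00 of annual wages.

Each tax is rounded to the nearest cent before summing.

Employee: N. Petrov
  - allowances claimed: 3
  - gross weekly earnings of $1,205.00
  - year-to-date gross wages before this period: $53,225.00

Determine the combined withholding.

Income Tax: taxable = $1,205.00 − 3×$270.00 = $395.00
  4% × $395.00 = $15.80
Training Fund Levy: cap $54,030.00 − YTD $53,225.00 = $805.00 subject; 0.63% × $805.00 = $5.07
Total: $15.80 + $5.07 = $20.87

$20.87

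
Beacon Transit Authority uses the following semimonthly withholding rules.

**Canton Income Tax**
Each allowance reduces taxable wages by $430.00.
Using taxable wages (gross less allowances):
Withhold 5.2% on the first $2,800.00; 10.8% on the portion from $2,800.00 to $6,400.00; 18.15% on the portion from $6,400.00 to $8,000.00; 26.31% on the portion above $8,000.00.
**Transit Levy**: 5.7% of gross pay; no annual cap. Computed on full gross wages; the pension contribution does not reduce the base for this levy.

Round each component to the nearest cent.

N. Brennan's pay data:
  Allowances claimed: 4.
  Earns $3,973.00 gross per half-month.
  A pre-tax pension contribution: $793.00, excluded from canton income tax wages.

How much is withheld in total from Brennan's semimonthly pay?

$302.38

Canton Income Tax: taxable = $3,973.00 − $793.00 − 4×$430.00 = $1,460.00
  5.2% × $1,460.00 = $75.92
Transit Levy: 5.7% × $3,973.00 = $226.46
Total: $75.92 + $226.46 = $302.38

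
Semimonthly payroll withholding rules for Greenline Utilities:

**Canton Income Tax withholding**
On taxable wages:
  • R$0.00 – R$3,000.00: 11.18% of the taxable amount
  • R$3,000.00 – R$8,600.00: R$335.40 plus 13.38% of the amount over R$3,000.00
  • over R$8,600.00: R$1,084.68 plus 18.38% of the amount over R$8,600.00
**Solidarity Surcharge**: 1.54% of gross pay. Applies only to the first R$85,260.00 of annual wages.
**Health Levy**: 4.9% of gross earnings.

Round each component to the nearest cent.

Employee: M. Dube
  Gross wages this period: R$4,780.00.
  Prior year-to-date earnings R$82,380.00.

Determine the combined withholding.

Canton Income Tax: taxable = R$4,780.00
  R$335.40 + 13.38% × (R$4,780.00 − R$3,000.00) = R$335.40 + 13.38% × R$1,780.00 = R$573.56
Solidarity Surcharge: cap R$85,260.00 − YTD R$82,380.00 = R$2,880.00 subject; 1.54% × R$2,880.00 = R$44.35
Health Levy: 4.9% × R$4,780.00 = R$234.22
Total: R$573.56 + R$44.35 + R$234.22 = R$852.13

R$852.13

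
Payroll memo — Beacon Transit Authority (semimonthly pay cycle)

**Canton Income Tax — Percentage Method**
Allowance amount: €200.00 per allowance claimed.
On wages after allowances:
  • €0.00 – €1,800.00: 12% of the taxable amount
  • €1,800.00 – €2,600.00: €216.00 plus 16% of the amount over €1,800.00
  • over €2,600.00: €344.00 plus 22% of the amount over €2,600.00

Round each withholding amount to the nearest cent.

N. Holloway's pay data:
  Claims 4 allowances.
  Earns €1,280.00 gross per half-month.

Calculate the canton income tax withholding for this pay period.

Canton Income Tax: taxable = €1,280.00 − 4×€200.00 = €480.00
  12% × €480.00 = €57.60

€57.60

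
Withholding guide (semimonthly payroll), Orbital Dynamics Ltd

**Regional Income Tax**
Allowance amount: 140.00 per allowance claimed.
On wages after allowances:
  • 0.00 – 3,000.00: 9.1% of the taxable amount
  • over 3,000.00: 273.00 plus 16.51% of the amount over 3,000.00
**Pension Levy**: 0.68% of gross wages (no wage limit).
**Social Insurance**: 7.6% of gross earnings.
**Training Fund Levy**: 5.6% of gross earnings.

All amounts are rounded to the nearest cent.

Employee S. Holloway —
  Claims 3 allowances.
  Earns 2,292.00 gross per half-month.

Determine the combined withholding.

488.48

Regional Income Tax: taxable = 2,292.00 − 3×140.00 = 1,872.00
  9.1% × 1,872.00 = 170.35
Pension Levy: 0.68% × 2,292.00 = 15.59
Social Insurance: 7.6% × 2,292.00 = 174.19
Training Fund Levy: 5.6% × 2,292.00 = 128.35
Total: 170.35 + 15.59 + 174.19 + 128.35 = 488.48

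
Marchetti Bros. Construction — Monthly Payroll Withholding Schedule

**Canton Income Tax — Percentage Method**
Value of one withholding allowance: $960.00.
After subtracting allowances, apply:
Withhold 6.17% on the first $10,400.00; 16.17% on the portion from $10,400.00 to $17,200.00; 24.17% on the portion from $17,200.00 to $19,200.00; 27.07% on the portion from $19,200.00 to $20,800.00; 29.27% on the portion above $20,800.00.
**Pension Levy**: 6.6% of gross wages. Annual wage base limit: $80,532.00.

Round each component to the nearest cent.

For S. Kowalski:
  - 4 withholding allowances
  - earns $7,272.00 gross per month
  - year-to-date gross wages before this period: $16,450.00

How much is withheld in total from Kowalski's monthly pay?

Canton Income Tax: taxable = $7,272.00 − 4×$960.00 = $3,432.00
  6.17% × $3,432.00 = $211.75
Pension Levy: 6.6% × $7,272.00 = $479.95
Total: $211.75 + $479.95 = $691.70

$691.70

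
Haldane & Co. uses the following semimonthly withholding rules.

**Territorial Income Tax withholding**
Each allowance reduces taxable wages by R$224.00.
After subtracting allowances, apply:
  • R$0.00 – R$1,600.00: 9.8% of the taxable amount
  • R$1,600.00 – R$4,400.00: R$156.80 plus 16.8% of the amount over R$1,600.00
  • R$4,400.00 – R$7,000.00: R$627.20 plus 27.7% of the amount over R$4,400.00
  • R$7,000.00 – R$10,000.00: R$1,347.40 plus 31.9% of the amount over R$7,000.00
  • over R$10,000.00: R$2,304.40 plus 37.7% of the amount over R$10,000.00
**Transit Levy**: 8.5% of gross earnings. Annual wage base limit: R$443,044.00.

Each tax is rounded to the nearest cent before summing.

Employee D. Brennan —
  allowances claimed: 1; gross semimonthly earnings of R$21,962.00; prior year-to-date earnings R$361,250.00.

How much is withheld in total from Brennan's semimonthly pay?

R$8,596.40

Territorial Income Tax: taxable = R$21,962.00 − 1×R$224.00 = R$21,738.00
  R$2,304.40 + 37.7% × (R$21,738.00 − R$10,000.00) = R$2,304.40 + 37.7% × R$11,738.00 = R$6,729.63
Transit Levy: 8.5% × R$21,962.00 = R$1,866.77
Total: R$6,729.63 + R$1,866.77 = R$8,596.40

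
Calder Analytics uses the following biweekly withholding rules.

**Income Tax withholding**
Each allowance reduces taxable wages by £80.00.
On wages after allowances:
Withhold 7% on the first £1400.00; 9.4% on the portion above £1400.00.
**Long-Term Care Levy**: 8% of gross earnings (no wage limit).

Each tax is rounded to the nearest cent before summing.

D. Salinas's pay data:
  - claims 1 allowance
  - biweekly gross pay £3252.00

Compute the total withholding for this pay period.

£524.73

Income Tax: taxable = £3252.00 − 1×£80.00 = £3172.00
  £98.00 + 9.4% × (£3172.00 − £1400.00) = £98.00 + 9.4% × £1772.00 = £264.57
Long-Term Care Levy: 8% × £3252.00 = £260.16
Total: £264.57 + £260.16 = £524.73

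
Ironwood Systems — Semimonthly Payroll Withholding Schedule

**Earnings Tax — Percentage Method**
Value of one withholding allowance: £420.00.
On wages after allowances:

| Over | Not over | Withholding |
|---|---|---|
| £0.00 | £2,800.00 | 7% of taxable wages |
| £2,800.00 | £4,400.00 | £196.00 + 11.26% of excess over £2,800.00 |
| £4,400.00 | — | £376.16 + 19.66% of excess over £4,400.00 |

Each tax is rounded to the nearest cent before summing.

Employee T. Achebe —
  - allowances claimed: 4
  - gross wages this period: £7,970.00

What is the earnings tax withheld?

Earnings Tax: taxable = £7,970.00 − 4×£420.00 = £6,290.00
  £376.16 + 19.66% × (£6,290.00 − £4,400.00) = £376.16 + 19.66% × £1,890.00 = £747.73

£747.73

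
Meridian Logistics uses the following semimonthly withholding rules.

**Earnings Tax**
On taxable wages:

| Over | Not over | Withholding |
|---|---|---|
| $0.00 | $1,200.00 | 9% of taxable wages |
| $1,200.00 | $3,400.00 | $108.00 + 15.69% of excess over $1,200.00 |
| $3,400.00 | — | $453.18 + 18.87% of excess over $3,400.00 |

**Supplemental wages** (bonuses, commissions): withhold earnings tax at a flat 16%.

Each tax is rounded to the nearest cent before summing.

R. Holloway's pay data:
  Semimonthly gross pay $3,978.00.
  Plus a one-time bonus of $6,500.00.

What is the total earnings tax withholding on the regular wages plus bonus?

$1,602.25

Earnings Tax: taxable = $3,978.00
  $453.18 + 18.87% × ($3,978.00 − $3,400.00) = $453.18 + 18.87% × $578.00 = $562.25
Supplemental (16% flat on bonus): 16% × $6,500.00 = $1,040.00
Total earnings tax: $562.25 + $1,040.00 = $1,602.25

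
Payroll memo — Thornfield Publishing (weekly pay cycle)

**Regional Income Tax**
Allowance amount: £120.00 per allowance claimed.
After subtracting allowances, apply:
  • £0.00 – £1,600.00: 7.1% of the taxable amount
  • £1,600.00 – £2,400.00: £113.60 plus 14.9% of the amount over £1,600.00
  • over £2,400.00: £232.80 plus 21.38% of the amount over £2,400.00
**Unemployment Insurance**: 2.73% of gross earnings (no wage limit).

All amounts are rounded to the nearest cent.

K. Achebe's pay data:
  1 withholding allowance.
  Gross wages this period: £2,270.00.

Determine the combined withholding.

£257.52

Regional Income Tax: taxable = £2,270.00 − 1×£120.00 = £2,150.00
  £113.60 + 14.9% × (£2,150.00 − £1,600.00) = £113.60 + 14.9% × £550.00 = £195.55
Unemployment Insurance: 2.73% × £2,270.00 = £61.97
Total: £195.55 + £61.97 = £257.52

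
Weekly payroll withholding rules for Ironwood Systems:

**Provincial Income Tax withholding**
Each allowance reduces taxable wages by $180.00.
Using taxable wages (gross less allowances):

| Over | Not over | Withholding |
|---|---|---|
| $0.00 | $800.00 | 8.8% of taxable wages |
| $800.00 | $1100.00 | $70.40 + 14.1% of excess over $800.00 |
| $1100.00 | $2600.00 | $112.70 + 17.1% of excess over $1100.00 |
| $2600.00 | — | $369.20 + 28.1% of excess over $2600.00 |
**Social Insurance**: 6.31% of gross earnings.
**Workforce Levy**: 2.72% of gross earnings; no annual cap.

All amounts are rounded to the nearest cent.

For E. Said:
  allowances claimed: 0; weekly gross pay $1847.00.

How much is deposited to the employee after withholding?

Provincial Income Tax: taxable = $1847.00
  $112.70 + 17.1% × ($1847.00 − $1100.00) = $112.70 + 17.1% × $747.00 = $240.44
Social Insurance: 6.31% × $1847.00 = $116.55
Workforce Levy: 2.72% × $1847.00 = $50.24
Total withheld: $240.44 + $116.55 + $50.24 = $407.23
Net pay: $1847.00 − $407.23 = $1439.77

$1439.77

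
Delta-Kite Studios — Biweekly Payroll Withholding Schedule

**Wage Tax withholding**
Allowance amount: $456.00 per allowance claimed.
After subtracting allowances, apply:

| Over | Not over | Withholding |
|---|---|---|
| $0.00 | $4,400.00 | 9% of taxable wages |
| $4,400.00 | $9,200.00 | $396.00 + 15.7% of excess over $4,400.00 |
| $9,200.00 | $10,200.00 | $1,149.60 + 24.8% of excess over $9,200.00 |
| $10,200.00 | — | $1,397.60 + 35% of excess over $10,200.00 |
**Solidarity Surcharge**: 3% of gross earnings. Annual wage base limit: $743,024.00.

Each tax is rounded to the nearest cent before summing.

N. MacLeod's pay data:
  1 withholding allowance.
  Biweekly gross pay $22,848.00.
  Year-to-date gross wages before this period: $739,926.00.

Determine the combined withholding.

$5,757.74

Wage Tax: taxable = $22,848.00 − 1×$456.00 = $22,392.00
  $1,397.60 + 35% × ($22,392.00 − $10,200.00) = $1,397.60 + 35% × $12,192.00 = $5,664.80
Solidarity Surcharge: cap $743,024.00 − YTD $739,926.00 = $3,098.00 subject; 3% × $3,098.00 = $92.94
Total: $5,664.80 + $92.94 = $5,757.74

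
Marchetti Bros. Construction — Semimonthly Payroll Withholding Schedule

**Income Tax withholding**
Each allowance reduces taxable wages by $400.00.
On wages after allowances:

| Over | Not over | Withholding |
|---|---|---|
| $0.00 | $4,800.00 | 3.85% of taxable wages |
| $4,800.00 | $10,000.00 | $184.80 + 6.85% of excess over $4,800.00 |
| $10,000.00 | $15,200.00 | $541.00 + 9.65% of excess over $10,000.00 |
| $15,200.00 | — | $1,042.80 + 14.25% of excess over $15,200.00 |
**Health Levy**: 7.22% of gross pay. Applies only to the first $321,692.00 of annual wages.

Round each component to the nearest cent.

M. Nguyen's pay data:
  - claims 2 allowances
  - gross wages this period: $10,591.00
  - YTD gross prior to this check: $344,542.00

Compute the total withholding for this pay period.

$526.68

Income Tax: taxable = $10,591.00 − 2×$400.00 = $9,791.00
  $184.80 + 6.85% × ($9,791.00 − $4,800.00) = $184.80 + 6.85% × $4,991.00 = $526.68
Health Levy: YTD $344,542.00 ≥ cap $321,692.00 → $0.00
Total: $526.68 + $0.00 = $526.68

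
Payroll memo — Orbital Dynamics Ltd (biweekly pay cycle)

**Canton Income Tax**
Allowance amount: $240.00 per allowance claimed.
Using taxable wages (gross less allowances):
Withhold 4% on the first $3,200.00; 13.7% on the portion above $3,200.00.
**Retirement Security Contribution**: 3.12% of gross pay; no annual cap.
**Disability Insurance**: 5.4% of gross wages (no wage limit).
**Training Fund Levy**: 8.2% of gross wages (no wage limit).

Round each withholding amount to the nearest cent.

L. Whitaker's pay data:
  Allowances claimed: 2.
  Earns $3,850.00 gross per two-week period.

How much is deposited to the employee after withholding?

$3,054.99

Canton Income Tax: taxable = $3,850.00 − 2×$240.00 = $3,370.00
  $128.00 + 13.7% × ($3,370.00 − $3,200.00) = $128.00 + 13.7% × $170.00 = $151.29
Retirement Security Contribution: 3.12% × $3,850.00 = $120.12
Disability Insurance: 5.4% × $3,850.00 = $207.90
Training Fund Levy: 8.2% × $3,850.00 = $315.70
Total withheld: $151.29 + $120.12 + $207.90 + $315.70 = $795.01
Net pay: $3,850.00 − $795.01 = $3,054.99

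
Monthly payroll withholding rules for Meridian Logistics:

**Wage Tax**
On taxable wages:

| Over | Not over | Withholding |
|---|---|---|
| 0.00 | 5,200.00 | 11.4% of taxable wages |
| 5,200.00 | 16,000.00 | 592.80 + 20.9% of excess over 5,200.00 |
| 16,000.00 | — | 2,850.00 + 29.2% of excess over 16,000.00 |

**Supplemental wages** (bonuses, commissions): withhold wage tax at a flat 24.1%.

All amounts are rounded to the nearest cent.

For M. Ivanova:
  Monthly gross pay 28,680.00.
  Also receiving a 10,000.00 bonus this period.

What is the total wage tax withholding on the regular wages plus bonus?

Wage Tax: taxable = 28,680.00
  2,850.00 + 29.2% × (28,680.00 − 16,000.00) = 2,850.00 + 29.2% × 12,680.00 = 6,552.56
Supplemental (24.1% flat on bonus): 24.1% × 10,000.00 = 2,410.00
Total wage tax: 6,552.56 + 2,410.00 = 8,962.56

8,962.56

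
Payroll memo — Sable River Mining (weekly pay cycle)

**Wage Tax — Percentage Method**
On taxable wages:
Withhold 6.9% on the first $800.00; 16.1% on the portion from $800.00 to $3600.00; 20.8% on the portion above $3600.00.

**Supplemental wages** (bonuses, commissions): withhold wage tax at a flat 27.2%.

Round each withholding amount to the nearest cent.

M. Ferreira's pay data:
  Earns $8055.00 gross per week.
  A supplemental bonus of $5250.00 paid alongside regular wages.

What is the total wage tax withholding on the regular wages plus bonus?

$2860.64

Wage Tax: taxable = $8055.00
  $506.00 + 20.8% × ($8055.00 − $3600.00) = $506.00 + 20.8% × $4455.00 = $1432.64
Supplemental (27.2% flat on bonus): 27.2% × $5250.00 = $1428.00
Total wage tax: $1432.64 + $1428.00 = $2860.64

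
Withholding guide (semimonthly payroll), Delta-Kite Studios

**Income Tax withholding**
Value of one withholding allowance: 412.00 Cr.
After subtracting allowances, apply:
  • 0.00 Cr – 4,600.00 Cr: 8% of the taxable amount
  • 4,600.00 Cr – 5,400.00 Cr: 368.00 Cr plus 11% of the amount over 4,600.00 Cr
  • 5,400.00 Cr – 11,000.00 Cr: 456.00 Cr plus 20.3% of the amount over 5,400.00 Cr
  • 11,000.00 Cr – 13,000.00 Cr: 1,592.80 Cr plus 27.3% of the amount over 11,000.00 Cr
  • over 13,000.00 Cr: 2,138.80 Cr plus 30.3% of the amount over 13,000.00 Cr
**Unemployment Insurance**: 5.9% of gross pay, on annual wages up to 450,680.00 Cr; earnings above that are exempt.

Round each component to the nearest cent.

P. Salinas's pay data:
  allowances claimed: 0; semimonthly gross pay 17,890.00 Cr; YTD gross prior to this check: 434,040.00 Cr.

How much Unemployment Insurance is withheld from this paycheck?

Unemployment Insurance: cap 450,680.00 Cr − YTD 434,040.00 Cr = 16,640.00 Cr subject; 5.9% × 16,640.00 Cr = 981.76 Cr

981.76 Cr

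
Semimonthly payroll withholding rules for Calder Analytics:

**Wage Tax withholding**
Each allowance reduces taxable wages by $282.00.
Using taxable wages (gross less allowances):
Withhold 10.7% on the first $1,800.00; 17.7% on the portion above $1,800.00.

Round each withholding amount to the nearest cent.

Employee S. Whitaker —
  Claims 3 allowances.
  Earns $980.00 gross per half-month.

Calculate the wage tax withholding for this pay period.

$14.34

Wage Tax: taxable = $980.00 − 3×$282.00 = $134.00
  10.7% × $134.00 = $14.34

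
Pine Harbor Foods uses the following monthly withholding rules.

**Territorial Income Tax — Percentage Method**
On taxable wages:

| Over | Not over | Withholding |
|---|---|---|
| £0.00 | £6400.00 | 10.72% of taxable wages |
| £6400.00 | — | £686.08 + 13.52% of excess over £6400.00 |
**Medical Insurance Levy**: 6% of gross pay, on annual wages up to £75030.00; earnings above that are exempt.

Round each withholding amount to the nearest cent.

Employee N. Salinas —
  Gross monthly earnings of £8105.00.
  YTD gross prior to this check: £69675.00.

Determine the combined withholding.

Territorial Income Tax: taxable = £8105.00
  £686.08 + 13.52% × (£8105.00 − £6400.00) = £686.08 + 13.52% × £1705.00 = £916.60
Medical Insurance Levy: cap £75030.00 − YTD £69675.00 = £5355.00 subject; 6% × £5355.00 = £321.30
Total: £916.60 + £321.30 = £1237.90

£1237.90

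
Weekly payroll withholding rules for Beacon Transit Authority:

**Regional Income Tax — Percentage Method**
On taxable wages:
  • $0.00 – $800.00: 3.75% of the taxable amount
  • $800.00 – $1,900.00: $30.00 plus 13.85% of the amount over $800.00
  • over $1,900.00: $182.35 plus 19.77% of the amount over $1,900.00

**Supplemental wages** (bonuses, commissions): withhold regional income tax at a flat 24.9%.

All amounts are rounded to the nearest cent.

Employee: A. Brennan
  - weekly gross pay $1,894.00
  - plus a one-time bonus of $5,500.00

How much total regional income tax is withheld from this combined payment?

$1,551.02

Regional Income Tax: taxable = $1,894.00
  $30.00 + 13.85% × ($1,894.00 − $800.00) = $30.00 + 13.85% × $1,094.00 = $181.52
Supplemental (24.9% flat on bonus): 24.9% × $5,500.00 = $1,369.50
Total regional income tax: $181.52 + $1,369.50 = $1,551.02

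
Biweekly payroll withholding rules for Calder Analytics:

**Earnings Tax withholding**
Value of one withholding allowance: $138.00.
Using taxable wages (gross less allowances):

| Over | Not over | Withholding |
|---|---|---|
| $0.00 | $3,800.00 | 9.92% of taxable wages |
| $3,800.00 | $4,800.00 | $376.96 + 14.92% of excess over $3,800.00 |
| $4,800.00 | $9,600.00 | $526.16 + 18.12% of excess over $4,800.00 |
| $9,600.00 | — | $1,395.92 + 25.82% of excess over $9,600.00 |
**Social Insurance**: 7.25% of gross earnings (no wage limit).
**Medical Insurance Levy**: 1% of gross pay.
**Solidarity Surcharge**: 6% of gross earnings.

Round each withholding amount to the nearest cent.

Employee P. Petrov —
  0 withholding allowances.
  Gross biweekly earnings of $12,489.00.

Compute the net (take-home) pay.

$8,567.46

Earnings Tax: taxable = $12,489.00
  $1,395.92 + 25.82% × ($12,489.00 − $9,600.00) = $1,395.92 + 25.82% × $2,889.00 = $2,141.86
Social Insurance: 7.25% × $12,489.00 = $905.45
Medical Insurance Levy: 1% × $12,489.00 = $124.89
Solidarity Surcharge: 6% × $12,489.00 = $749.34
Total withheld: $2,141.86 + $905.45 + $124.89 + $749.34 = $3,921.54
Net pay: $12,489.00 − $3,921.54 = $8,567.46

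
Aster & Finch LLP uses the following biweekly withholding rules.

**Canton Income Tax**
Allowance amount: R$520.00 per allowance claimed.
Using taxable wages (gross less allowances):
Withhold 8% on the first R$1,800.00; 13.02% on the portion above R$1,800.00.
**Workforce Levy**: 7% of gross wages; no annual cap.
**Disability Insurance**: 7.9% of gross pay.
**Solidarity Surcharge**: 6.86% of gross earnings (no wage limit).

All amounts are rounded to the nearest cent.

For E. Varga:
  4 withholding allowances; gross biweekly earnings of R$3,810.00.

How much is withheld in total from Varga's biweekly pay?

R$967.46

Canton Income Tax: taxable = R$3,810.00 − 4×R$520.00 = R$1,730.00
  8% × R$1,730.00 = R$138.40
Workforce Levy: 7% × R$3,810.00 = R$266.70
Disability Insurance: 7.9% × R$3,810.00 = R$300.99
Solidarity Surcharge: 6.86% × R$3,810.00 = R$261.37
Total: R$138.40 + R$266.70 + R$300.99 + R$261.37 = R$967.46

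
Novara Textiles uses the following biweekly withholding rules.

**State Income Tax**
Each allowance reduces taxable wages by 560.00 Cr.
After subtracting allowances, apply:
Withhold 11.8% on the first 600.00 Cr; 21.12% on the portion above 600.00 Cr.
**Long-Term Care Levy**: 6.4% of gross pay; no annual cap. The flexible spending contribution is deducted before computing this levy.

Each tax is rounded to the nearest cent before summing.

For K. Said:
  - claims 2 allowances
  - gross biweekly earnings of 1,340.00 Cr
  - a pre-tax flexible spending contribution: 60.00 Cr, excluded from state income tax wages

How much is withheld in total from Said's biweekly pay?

State Income Tax: taxable = 1,340.00 Cr − 60.00 Cr − 2×560.00 Cr = 160.00 Cr
  11.8% × 160.00 Cr = 18.88 Cr
Long-Term Care Levy: 6.4% × 1,280.00 Cr = 81.92 Cr
Total: 18.88 Cr + 81.92 Cr = 100.80 Cr

100.80 Cr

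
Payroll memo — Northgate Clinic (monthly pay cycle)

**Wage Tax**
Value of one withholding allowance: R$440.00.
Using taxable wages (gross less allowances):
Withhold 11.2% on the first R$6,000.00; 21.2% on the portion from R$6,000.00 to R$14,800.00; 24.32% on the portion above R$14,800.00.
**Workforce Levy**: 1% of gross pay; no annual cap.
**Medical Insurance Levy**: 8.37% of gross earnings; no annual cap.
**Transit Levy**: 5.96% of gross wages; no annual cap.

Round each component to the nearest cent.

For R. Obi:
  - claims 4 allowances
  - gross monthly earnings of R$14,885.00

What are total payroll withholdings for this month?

Wage Tax: taxable = R$14,885.00 − 4×R$440.00 = R$13,125.00
  R$672.00 + 21.2% × (R$13,125.00 − R$6,000.00) = R$672.00 + 21.2% × R$7,125.00 = R$2,182.50
Workforce Levy: 1% × R$14,885.00 = R$148.85
Medical Insurance Levy: 8.37% × R$14,885.00 = R$1,245.87
Transit Levy: 5.96% × R$14,885.00 = R$887.15
Total: R$2,182.50 + R$148.85 + R$1,245.87 + R$887.15 = R$4,464.37

R$4,464.37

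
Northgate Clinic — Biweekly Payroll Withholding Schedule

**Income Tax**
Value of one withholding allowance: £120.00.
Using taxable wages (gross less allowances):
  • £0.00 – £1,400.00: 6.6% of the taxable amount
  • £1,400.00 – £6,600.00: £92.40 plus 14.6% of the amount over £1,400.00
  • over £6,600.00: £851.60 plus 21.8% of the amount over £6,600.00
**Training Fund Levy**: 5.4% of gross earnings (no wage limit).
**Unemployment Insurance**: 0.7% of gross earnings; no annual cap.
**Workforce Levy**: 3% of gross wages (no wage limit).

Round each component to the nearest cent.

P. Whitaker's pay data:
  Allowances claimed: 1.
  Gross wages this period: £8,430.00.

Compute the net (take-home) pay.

£6,438.49

Income Tax: taxable = £8,430.00 − 1×£120.00 = £8,310.00
  £851.60 + 21.8% × (£8,310.00 − £6,600.00) = £851.60 + 21.8% × £1,710.00 = £1,224.38
Training Fund Levy: 5.4% × £8,430.00 = £455.22
Unemployment Insurance: 0.7% × £8,430.00 = £59.01
Workforce Levy: 3% × £8,430.00 = £252.90
Total withheld: £1,224.38 + £455.22 + £59.01 + £252.90 = £1,991.51
Net pay: £8,430.00 − £1,991.51 = £6,438.49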